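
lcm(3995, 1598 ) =7990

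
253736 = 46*5516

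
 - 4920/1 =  - 4920 = - 4920.00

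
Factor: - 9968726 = -2^1*1483^1 *3361^1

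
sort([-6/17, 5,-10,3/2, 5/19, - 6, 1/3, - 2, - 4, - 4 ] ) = [ - 10, - 6, - 4, - 4, - 2, - 6/17, 5/19, 1/3,3/2,5]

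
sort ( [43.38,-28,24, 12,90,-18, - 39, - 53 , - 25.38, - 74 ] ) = [ - 74,  -  53,-39,-28, - 25.38, - 18,12, 24,43.38, 90]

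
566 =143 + 423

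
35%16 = 3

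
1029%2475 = 1029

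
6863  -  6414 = 449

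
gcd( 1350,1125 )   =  225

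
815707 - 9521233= - 8705526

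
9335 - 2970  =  6365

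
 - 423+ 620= 197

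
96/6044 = 24/1511=0.02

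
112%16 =0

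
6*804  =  4824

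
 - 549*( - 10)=5490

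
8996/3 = 8996/3 = 2998.67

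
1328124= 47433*28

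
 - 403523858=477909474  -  881433332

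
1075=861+214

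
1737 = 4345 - 2608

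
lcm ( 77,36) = 2772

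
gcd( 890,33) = 1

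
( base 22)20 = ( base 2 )101100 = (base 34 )1a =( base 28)1G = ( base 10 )44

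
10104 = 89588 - 79484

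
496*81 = 40176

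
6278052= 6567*956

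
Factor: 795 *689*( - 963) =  - 527488065= - 3^3*5^1*13^1*53^2*107^1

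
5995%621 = 406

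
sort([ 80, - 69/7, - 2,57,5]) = [-69/7, - 2,5,57,80] 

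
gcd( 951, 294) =3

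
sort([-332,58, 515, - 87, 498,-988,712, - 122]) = [ -988 ,  -  332,-122 ,-87,58,498,515, 712 ]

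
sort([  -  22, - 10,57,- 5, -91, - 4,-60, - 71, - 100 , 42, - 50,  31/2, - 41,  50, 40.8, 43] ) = [ - 100,-91,-71, - 60, - 50,-41,-22, - 10,-5,-4,31/2, 40.8,42, 43,50,57]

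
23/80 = 23/80 = 0.29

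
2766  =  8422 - 5656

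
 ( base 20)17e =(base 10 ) 554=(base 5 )4204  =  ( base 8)1052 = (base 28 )JM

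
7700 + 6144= 13844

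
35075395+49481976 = 84557371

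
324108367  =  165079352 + 159029015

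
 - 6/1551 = -2/517 = - 0.00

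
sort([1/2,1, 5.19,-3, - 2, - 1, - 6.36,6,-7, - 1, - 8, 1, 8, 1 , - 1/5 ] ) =[ - 8, - 7, - 6.36, - 3, - 2, - 1,-1, - 1/5,1/2, 1, 1,1, 5.19, 6, 8 ]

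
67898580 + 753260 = 68651840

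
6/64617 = 2/21539= 0.00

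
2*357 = 714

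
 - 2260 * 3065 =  - 6926900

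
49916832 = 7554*6608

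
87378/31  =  87378/31 = 2818.65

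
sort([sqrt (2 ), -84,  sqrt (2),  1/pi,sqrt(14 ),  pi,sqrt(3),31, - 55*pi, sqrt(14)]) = [ - 55*pi, - 84,1/pi, sqrt( 2) , sqrt(2),sqrt(3), pi,sqrt(14), sqrt(14), 31] 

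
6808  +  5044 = 11852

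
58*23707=1375006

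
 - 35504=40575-76079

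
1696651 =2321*731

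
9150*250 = 2287500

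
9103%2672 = 1087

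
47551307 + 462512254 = 510063561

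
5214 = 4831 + 383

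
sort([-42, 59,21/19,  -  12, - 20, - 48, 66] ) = [ - 48, - 42,  -  20, - 12, 21/19,59, 66]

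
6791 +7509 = 14300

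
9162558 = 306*29943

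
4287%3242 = 1045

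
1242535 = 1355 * 917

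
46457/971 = 46457/971 = 47.84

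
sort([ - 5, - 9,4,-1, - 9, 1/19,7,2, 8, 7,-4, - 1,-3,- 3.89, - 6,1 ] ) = [- 9, -9, - 6,-5,-4, -3.89, - 3, - 1 , -1,  1/19,1,2  ,  4,7 , 7,8 ]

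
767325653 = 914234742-146909089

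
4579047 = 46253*99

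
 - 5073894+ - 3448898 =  - 8522792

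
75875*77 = 5842375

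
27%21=6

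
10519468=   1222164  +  9297304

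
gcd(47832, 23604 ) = 12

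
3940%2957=983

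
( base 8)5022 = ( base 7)10342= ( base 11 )1a34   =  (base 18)7h4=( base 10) 2578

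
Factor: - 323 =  - 17^1*19^1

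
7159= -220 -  - 7379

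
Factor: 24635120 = 2^4*5^1*307939^1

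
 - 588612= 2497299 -3085911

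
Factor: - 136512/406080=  - 5^(-1)*47^( - 1)*79^1= -79/235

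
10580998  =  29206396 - 18625398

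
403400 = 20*20170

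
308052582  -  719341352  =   - 411288770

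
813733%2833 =662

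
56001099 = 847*66117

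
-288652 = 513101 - 801753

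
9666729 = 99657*97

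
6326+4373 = 10699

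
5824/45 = 129 + 19/45  =  129.42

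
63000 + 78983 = 141983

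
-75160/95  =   - 792 + 16/19  =  - 791.16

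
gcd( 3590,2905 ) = 5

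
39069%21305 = 17764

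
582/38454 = 97/6409 = 0.02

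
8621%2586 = 863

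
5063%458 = 25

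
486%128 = 102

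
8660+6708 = 15368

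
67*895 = 59965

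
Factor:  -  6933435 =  - 3^1*5^1*79^1* 5851^1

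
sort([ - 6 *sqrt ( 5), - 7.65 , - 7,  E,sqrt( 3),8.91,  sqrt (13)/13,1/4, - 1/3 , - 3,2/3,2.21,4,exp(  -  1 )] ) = [-6 * sqrt( 5),-7.65, - 7, - 3, - 1/3,1/4,sqrt ( 13)/13, exp( - 1 ),2/3, sqrt(3),2.21,E, 4,8.91 ]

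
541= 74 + 467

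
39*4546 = 177294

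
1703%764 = 175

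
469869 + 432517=902386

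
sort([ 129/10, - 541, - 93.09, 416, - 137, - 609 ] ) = [ - 609, - 541, - 137, - 93.09,129/10,  416 ] 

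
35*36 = 1260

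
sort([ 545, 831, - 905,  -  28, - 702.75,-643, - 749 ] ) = [ - 905, - 749, - 702.75, - 643, - 28,545, 831] 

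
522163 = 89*5867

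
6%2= 0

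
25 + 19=44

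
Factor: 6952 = 2^3*11^1*79^1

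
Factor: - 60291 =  - 3^3*7^1*11^1*29^1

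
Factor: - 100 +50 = - 50 = - 2^1*5^2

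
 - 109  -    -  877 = 768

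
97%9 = 7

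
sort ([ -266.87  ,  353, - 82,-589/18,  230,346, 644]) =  [- 266.87,  -  82 , -589/18,230, 346,353, 644]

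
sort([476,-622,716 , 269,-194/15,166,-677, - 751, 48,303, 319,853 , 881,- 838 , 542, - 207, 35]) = [  -  838, - 751, - 677, - 622, - 207, - 194/15,  35  ,  48,166,269, 303,319,476, 542, 716, 853, 881] 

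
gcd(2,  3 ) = 1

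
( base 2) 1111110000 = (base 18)320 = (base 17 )385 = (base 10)1008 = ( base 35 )SS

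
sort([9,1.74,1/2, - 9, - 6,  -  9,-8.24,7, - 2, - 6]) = [ -9, - 9 ,- 8.24, - 6, - 6,- 2, 1/2,  1.74,  7,9]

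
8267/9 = 8267/9 = 918.56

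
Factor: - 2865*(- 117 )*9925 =3326909625 = 3^3 * 5^3*13^1 *191^1*397^1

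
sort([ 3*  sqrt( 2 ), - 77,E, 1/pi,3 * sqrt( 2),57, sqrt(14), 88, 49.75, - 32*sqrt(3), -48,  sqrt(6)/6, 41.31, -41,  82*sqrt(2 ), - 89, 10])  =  [-89, - 77, - 32 *sqrt(3 ), - 48, - 41,1/pi, sqrt( 6 )/6,E,sqrt(14),3 *sqrt(2),  3 * sqrt(2 ),10,41.31,  49.75,57,88,  82*sqrt( 2) ]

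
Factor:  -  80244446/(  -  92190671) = 2^1*1327^( - 1)*69473^( - 1)*40122223^1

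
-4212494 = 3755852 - 7968346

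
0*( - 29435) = 0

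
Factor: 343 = 7^3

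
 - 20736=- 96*216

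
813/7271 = 813/7271 = 0.11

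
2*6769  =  13538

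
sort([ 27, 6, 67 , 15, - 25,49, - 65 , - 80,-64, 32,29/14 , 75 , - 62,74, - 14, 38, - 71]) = [ - 80 , - 71, - 65, - 64, - 62,-25 , - 14, 29/14, 6, 15 , 27, 32, 38,49,  67, 74, 75 ]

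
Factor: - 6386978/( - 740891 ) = 2^1  *13^1 * 245653^1 *740891^( - 1 )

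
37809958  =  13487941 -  - 24322017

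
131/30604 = 131/30604 = 0.00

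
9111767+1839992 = 10951759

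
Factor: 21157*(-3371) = - 71320247= - 3371^1*21157^1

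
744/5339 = 744/5339  =  0.14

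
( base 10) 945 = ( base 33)sl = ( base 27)180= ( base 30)11f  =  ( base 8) 1661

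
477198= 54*8837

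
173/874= 173/874= 0.20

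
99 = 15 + 84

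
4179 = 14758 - 10579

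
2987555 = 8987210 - 5999655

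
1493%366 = 29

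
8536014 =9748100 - 1212086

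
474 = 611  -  137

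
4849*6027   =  29224923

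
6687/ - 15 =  - 446 +1/5 = - 445.80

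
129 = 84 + 45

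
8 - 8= 0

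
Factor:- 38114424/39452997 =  - 12704808/13150999 = -  2^3 *3^1 * 67^1*7901^1*13150999^( - 1)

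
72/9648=1/134 = 0.01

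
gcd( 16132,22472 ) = 4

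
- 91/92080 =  - 91/92080 = - 0.00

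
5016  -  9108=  - 4092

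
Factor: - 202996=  - 2^2*19^1*2671^1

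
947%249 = 200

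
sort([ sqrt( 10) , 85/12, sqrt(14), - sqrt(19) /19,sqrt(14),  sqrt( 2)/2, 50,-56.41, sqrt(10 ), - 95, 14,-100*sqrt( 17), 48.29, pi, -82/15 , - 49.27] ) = [ - 100*sqrt( 17),  -  95, - 56.41, - 49.27,- 82/15, - sqrt( 19) /19,  sqrt( 2) /2,pi , sqrt ( 10 ), sqrt (10 ), sqrt( 14 ),  sqrt(14 ), 85/12, 14, 48.29 , 50]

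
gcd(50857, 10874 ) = 1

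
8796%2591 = 1023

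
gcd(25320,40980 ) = 60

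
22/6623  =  22/6623 = 0.00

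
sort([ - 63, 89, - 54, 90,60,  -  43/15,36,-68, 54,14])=[ - 68,  -  63, - 54, - 43/15,14,36 , 54,  60, 89 , 90 ]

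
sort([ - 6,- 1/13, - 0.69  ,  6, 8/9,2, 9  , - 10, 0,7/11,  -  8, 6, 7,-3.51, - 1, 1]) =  [ - 10,-8,  -  6, - 3.51,-1, -0.69,  -  1/13, 0, 7/11, 8/9, 1,2, 6, 6,7, 9] 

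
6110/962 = 235/37  =  6.35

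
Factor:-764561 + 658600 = - 17^1*23^1*271^1 = - 105961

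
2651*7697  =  20404747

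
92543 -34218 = 58325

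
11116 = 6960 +4156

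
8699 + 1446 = 10145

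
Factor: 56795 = 5^1*37^1*307^1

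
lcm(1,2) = 2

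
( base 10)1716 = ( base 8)3264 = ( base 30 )1R6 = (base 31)1ob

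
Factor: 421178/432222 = 3^( -1) * 7^( - 1)*41^( - 1 )*839^1 = 839/861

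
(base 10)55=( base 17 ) 34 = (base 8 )67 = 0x37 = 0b110111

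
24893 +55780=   80673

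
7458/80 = 3729/40= 93.22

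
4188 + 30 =4218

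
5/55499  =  5/55499= 0.00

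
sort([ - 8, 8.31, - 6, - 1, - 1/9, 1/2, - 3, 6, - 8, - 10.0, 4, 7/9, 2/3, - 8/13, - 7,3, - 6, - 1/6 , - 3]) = [ - 10.0 , - 8, - 8, - 7,-6, - 6, -3, - 3, - 1, - 8/13 , -1/6, - 1/9,1/2, 2/3, 7/9,3, 4, 6,  8.31]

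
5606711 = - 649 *( - 8639) 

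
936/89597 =936/89597 = 0.01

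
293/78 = 293/78 = 3.76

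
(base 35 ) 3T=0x86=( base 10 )134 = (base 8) 206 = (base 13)A4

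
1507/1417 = 1507/1417 = 1.06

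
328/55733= 328/55733 = 0.01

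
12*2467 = 29604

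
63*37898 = 2387574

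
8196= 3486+4710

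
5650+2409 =8059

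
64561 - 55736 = 8825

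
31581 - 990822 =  - 959241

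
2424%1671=753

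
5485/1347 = 5485/1347 = 4.07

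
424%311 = 113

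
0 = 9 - 9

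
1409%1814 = 1409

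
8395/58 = 144+43/58=144.74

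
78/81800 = 39/40900=   0.00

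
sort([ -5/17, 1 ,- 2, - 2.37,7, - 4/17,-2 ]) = [-2.37, - 2,  -  2, - 5/17,-4/17,1,7]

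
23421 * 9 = 210789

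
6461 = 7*923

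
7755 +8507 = 16262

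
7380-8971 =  - 1591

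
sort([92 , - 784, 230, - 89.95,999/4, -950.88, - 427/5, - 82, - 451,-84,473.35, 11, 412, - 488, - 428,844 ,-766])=[- 950.88,-784 , - 766, -488, - 451, -428, - 89.95, - 427/5 , - 84, - 82 , 11,92,230,  999/4,412 , 473.35 , 844] 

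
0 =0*445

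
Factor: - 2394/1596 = - 2^ ( - 1 )*3^1= -3/2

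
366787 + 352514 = 719301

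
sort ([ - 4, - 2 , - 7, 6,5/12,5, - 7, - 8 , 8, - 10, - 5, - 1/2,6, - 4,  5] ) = [  -  10, - 8, - 7, - 7, - 5, - 4, - 4, - 2, - 1/2 , 5/12,5, 5,  6 , 6, 8]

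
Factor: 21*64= 2^6*3^1 * 7^1 = 1344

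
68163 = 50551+17612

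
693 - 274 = 419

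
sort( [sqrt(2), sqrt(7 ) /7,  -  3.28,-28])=[- 28, - 3.28 , sqrt( 7 )/7,  sqrt( 2)] 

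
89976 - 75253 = 14723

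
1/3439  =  1/3439 = 0.00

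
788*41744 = 32894272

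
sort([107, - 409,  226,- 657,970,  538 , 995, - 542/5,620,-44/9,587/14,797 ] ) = [-657,-409,-542/5, - 44/9, 587/14,107,226 , 538,620, 797,970,995] 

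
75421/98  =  75421/98 = 769.60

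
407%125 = 32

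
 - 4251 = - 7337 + 3086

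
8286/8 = 4143/4= 1035.75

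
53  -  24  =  29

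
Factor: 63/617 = 3^2 * 7^1*617^(-1)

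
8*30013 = 240104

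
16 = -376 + 392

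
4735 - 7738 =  - 3003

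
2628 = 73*36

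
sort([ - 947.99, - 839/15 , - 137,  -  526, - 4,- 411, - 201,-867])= [ - 947.99,-867, - 526, - 411, - 201, - 137, - 839/15, -4]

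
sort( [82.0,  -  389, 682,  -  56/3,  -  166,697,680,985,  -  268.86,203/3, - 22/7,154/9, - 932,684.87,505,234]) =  [  -  932, - 389, - 268.86,-166, - 56/3,-22/7,154/9,203/3, 82.0,234,505, 680,682,684.87,697,985]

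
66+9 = 75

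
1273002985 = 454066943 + 818936042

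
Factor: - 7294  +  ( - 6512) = -13806 = - 2^1*3^2*13^1*59^1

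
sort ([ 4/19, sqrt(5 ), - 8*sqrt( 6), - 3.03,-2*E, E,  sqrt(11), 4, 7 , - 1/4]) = [ - 8*sqrt(6), - 2*E, - 3.03,  -  1/4,4/19, sqrt ( 5),E , sqrt(11),4, 7] 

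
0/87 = 0 = 0.00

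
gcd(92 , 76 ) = 4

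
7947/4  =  7947/4 = 1986.75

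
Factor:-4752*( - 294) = 2^5*3^4*7^2*11^1 = 1397088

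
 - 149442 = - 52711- 96731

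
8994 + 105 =9099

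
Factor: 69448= 2^3*8681^1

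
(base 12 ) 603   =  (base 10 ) 867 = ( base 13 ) 519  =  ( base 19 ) 27c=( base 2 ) 1101100011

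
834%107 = 85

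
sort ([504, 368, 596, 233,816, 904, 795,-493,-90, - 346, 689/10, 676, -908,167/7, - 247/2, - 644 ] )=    [ - 908,- 644, - 493, - 346, - 247/2, - 90, 167/7, 689/10 , 233,368,504, 596,676, 795, 816, 904] 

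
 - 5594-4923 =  - 10517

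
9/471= 3/157 = 0.02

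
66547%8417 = 7628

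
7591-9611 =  - 2020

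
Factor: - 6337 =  - 6337^1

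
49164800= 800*61456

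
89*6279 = 558831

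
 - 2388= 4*(-597 ) 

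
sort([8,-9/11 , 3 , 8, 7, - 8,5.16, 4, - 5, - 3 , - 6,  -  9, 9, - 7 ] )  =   [ - 9, - 8, - 7, - 6, - 5, - 3,-9/11, 3,  4, 5.16, 7, 8, 8, 9]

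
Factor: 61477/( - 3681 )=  - 3^( - 2 )*13^1*409^( - 1 ) * 4729^1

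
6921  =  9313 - 2392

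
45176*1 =45176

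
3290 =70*47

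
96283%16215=15208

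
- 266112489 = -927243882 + 661131393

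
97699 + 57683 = 155382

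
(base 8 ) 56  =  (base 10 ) 46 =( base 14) 34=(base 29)1H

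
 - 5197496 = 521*( - 9976) 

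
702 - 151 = 551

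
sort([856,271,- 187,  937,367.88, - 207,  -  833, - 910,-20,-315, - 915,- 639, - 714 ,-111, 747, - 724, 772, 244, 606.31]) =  [-915, - 910 , - 833, - 724,-714,-639, - 315, - 207,-187, - 111, - 20, 244,  271,367.88, 606.31, 747,772,856,937]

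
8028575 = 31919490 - 23890915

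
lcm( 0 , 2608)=0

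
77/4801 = 77/4801 = 0.02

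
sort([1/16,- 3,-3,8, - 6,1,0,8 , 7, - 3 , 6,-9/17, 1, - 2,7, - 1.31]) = [  -  6,-3,-3, - 3 , - 2, - 1.31 , - 9/17,0, 1/16,1, 1,6,7,7,8, 8]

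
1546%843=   703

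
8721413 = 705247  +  8016166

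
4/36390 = 2/18195 = 0.00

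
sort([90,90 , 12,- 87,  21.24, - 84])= [ - 87, - 84,12,21.24,90, 90]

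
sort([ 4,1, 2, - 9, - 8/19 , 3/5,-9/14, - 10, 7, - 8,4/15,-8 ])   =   [ - 10,-9, - 8, - 8 , - 9/14,-8/19, 4/15,3/5 , 1, 2, 4,7] 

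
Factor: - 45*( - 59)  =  3^2*5^1*59^1  =  2655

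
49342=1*49342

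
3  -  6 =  - 3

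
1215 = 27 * 45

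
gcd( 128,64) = 64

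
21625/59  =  366 + 31/59 = 366.53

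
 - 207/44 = - 5 + 13/44 = -4.70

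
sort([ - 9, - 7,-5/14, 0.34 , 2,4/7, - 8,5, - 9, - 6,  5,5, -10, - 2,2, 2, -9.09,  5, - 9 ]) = [-10,-9.09, - 9, - 9, - 9, - 8, - 7,- 6, - 2, - 5/14, 0.34, 4/7,  2 , 2,  2, 5,  5,5 , 5]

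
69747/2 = 69747/2 = 34873.50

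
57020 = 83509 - 26489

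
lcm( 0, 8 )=0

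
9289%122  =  17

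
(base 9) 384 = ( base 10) 319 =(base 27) bm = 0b100111111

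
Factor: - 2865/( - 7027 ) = 3^1*5^1* 191^1*7027^( - 1) 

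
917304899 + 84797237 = 1002102136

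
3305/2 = 3305/2=1652.50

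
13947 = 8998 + 4949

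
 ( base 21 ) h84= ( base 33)71D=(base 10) 7669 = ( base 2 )1110111110101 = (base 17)1992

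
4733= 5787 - 1054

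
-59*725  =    -  42775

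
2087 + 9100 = 11187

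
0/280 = 0 = 0.00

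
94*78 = 7332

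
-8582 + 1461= - 7121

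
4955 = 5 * 991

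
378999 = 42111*9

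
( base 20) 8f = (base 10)175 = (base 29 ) 61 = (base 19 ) 94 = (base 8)257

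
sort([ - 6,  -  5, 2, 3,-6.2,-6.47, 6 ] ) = [ - 6.47,-6.2, - 6, - 5, 2,  3, 6] 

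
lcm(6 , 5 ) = 30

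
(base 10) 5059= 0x13C3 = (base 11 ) 388a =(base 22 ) a9l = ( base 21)B9J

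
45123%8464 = 2803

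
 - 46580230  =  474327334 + -520907564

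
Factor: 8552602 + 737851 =9290453 = 269^1*34537^1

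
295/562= 295/562=0.52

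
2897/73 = 39 + 50/73 = 39.68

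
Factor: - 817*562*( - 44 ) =2^3*11^1*19^1*43^1*281^1 = 20202776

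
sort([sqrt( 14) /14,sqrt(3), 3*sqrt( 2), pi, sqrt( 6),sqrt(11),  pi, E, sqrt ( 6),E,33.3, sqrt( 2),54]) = [ sqrt( 14 )/14, sqrt( 2 ),sqrt(3 ) , sqrt( 6 ),  sqrt( 6),E,E,pi, pi, sqrt( 11),3 * sqrt(2),33.3,54]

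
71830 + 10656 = 82486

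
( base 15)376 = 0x312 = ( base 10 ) 786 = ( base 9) 1063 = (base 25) 16B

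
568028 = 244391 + 323637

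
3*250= 750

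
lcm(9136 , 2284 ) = 9136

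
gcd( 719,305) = 1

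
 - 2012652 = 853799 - 2866451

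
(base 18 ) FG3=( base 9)7053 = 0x141F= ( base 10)5151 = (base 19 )E52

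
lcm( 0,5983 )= 0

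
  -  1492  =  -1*1492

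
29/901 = 29/901 = 0.03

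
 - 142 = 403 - 545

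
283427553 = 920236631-636809078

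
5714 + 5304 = 11018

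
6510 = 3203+3307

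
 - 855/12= -72 + 3/4 = -71.25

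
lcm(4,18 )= 36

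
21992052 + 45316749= 67308801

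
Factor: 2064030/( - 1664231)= - 2^1 * 3^1 * 5^1*41^ (  -  1 )*107^1 * 643^1*40591^(  -  1 ) 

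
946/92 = 10+13/46 = 10.28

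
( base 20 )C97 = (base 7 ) 20353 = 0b1001101111011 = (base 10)4987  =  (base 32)4RR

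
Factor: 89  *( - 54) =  - 4806 = -2^1*3^3*89^1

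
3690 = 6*615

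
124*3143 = 389732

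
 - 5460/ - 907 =6 + 18/907 = 6.02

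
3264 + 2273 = 5537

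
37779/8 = 4722+3/8  =  4722.38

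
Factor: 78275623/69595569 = 3^( - 2)*17^( - 1)*197^( - 1)*569^1*2309^( - 1 )*137567^1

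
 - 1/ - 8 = 1/8 = 0.12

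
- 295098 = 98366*(-3)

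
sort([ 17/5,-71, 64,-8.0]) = [  -  71, - 8.0, 17/5, 64]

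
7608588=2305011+5303577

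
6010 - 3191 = 2819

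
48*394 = 18912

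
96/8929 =96/8929 = 0.01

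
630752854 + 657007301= 1287760155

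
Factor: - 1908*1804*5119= -2^4*3^2*11^1*41^1*53^1*5119^1 = -  17619761808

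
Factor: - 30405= - 3^1*5^1  *2027^1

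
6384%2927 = 530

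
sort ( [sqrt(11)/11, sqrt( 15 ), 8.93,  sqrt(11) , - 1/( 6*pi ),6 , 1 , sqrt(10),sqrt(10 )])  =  [ - 1/(6*pi) , sqrt (11)/11  ,  1,  sqrt( 10),sqrt(10 ),sqrt( 11),sqrt( 15 ),6,  8.93]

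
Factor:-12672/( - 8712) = 16/11 = 2^4*11^( - 1) 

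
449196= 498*902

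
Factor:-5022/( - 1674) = 3 = 3^1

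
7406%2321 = 443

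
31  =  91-60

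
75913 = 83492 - 7579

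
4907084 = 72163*68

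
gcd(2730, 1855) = 35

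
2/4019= 2/4019 = 0.00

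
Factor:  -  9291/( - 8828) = 2^( - 2 )*3^1*19^1 * 163^1*2207^( - 1)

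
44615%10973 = 723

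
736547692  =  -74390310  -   -810938002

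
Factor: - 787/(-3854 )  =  2^( - 1 )*41^( - 1)*47^ ( - 1) * 787^1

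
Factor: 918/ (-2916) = - 2^( - 1)*3^(-3)*  17^1 = - 17/54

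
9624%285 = 219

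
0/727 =0=0.00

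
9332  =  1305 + 8027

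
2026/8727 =2026/8727 = 0.23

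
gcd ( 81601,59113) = 1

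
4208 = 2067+2141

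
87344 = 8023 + 79321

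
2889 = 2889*1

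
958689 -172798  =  785891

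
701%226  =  23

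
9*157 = 1413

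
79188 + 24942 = 104130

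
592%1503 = 592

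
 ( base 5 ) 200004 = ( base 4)1201232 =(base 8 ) 14156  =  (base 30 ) 6SE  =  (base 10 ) 6254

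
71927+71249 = 143176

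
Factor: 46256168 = 2^3*7^1 * 229^1*3607^1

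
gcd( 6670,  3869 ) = 1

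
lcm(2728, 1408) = 43648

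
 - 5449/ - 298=5449/298 = 18.29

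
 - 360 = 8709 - 9069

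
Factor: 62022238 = 2^1*61^1 * 263^1*1933^1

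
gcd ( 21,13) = 1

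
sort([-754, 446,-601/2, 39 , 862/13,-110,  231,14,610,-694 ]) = [ -754, - 694,-601/2, - 110,  14,39,862/13,  231,446, 610]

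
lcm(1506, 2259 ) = 4518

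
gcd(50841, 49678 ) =1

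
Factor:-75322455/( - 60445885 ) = 15064491/12089177 = 3^1*13^2 * 43^1*691^1*12089177^( - 1 )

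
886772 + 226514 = 1113286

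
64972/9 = 7219 + 1/9 = 7219.11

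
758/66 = 11 + 16/33= 11.48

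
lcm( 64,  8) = 64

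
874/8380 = 437/4190 = 0.10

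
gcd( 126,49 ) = 7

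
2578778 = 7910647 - 5331869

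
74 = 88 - 14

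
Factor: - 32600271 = - 3^1*11^1*17^1 * 58111^1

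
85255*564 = 48083820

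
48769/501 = 48769/501 = 97.34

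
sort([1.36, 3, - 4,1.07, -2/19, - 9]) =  [ - 9, -4 , - 2/19, 1.07, 1.36, 3]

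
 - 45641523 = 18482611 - 64124134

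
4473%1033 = 341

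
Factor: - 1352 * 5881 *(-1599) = 2^3*3^1*13^3*41^1*5881^1 = 12713828088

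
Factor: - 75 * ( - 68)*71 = 2^2*3^1 * 5^2 * 17^1  *71^1 = 362100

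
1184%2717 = 1184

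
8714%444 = 278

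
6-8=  - 2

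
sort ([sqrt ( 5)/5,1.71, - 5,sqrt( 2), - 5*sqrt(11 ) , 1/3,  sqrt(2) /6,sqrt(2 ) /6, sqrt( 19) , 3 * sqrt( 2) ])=[  -  5 * sqrt( 11 ), - 5, sqrt( 2 )/6,  sqrt(2 )/6 , 1/3,sqrt( 5) /5, sqrt (2),1.71,3*sqrt(2 ), sqrt( 19)] 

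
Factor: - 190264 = -2^3*17^1*1399^1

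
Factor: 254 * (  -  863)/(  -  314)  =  109601/157=127^1*157^( - 1)*863^1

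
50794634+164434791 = 215229425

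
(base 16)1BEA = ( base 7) 26556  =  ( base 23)DBG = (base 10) 7146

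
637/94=637/94 = 6.78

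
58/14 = 29/7 = 4.14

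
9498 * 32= 303936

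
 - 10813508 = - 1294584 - 9518924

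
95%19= 0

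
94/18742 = 47/9371 = 0.01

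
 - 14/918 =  - 7/459 =- 0.02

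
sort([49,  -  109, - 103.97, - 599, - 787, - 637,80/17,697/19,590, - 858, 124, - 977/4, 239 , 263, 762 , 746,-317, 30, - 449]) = [ - 858,  -  787, - 637, - 599, - 449,-317, - 977/4,- 109,-103.97, 80/17, 30, 697/19, 49,124, 239,263 , 590,746,762 ] 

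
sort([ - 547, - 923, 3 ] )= [ - 923, - 547,  3] 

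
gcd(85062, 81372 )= 6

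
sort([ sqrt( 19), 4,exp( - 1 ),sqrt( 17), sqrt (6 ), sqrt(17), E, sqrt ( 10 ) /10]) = [ sqrt(10)/10,exp( - 1),sqrt( 6 ), E,4,sqrt(17 ), sqrt(17) , sqrt(19)]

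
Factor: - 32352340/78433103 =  -2^2*5^1 * 7^( - 1 )*43^1*37619^1*11204729^( - 1)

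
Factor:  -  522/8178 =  - 3/47 = -  3^1 * 47^(  -  1 )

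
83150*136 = 11308400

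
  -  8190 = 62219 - 70409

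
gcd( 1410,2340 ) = 30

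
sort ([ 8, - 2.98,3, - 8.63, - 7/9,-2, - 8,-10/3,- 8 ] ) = [ - 8.63, - 8,-8,-10/3,-2.98,-2, - 7/9,3, 8]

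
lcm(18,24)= 72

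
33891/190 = 33891/190 = 178.37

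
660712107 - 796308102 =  - 135595995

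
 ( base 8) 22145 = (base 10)9317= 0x2465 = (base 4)2101211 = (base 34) 821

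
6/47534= 3/23767 = 0.00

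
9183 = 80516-71333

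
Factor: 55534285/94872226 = 2^(-1 )*5^1*43^1*47^ ( - 1 )*53^( - 1)*137^( - 1)*139^(  -  1 )*258299^1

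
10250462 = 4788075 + 5462387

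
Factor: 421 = 421^1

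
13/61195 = 13/61195 = 0.00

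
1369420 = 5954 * 230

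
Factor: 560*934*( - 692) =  - 2^7*5^1* 7^1*173^1*467^1=- 361943680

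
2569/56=367/8   =  45.88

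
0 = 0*994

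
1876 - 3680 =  - 1804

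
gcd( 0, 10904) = 10904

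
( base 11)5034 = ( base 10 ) 6692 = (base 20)GEC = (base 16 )1A24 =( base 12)3a58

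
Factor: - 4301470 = -2^1*5^1*430147^1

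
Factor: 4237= 19^1*223^1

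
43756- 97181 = -53425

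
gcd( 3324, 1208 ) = 4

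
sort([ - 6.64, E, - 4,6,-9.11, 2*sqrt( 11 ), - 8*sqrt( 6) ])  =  [ - 8*sqrt( 6), - 9.11,-6.64, - 4,  E,6,2 * sqrt( 11)]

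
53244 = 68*783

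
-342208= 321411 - 663619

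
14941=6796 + 8145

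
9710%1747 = 975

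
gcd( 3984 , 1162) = 166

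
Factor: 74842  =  2^1*23^1*1627^1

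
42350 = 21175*2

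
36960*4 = 147840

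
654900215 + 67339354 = 722239569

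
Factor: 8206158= 2^1*3^1 * 383^1 * 3571^1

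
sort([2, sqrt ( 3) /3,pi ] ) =[ sqrt( 3)/3, 2, pi ] 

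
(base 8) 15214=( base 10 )6796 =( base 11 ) 5119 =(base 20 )gjg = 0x1A8C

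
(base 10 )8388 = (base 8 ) 20304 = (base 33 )7n6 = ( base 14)30b2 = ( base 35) 6tn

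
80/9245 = 16/1849 = 0.01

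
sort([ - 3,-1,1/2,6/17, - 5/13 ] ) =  [ - 3,-1,-5/13,  6/17,1/2]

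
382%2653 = 382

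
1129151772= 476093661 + 653058111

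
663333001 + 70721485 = 734054486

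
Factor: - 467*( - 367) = 367^1*467^1 = 171389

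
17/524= 17/524 = 0.03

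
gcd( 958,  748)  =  2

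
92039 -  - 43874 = 135913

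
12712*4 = 50848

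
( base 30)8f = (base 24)af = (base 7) 513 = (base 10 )255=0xFF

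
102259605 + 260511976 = 362771581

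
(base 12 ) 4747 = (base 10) 7975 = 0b1111100100111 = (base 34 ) 6UJ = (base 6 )100531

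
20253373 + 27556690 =47810063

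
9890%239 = 91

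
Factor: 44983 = 44983^1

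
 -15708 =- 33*476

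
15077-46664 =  - 31587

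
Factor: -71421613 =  -31^1*2303923^1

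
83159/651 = 83159/651 = 127.74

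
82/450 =41/225 = 0.18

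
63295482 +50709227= 114004709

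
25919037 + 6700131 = 32619168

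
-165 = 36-201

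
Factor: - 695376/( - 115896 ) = 2^1*3^1= 6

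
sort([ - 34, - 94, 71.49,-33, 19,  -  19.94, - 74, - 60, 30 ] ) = [ - 94, - 74,-60, - 34 , - 33, - 19.94,19,30,71.49 ] 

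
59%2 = 1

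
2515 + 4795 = 7310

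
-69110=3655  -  72765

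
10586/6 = 1764  +  1/3 = 1764.33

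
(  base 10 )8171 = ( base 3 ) 102012122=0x1feb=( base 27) b5h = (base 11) 6159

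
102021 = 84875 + 17146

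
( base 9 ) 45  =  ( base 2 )101001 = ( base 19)23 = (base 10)41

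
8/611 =8/611 = 0.01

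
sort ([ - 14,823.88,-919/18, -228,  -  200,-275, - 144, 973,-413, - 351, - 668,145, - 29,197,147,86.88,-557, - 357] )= [ - 668, - 557,-413, - 357, - 351, - 275, - 228,-200, -144,  -  919/18,-29,-14, 86.88,145,147,197 , 823.88, 973] 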